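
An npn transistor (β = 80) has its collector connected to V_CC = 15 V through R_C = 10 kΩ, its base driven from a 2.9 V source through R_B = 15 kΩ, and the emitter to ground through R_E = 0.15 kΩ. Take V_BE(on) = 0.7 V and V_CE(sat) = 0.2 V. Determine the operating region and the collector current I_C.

saturation; I_C ≈ 1.5 mA

Assume active: I_B = (2.9 − 0.7)/(15 + 81×0.15) = 0.081 mA, I_C = β·I_B = 6.48 mA.
Then V_CE = 15 − 6.48×10 − 6.56×0.15 = -50.8 V < 0.2 V — the active assumption fails.
Re-solve with V_CE = 0.2 V. KCL at the emitter: V_E/R_E = (V_BB−0.7−V_E)/R_B + (V_CC−0.2−V_E)/R_C, giving V_E = 0.238 V.
I_C = (V_CC − 0.2 − V_E)/R_C = (14.8 − 0.238)/10 = 1.46 mA.
Check: I_B = (2.2 − 0.238)/15 = 0.131 mA, and β·I_B = 10.5 mA > I_C, confirming saturation.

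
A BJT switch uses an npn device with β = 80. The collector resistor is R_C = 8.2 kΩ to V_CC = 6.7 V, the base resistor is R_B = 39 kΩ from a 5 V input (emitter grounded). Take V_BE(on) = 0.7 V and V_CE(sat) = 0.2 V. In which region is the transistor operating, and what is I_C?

Assume active: I_B = (5 − 0.7)/39 = 0.11 mA, giving I_C = β·I_B = 8.82 mA.
But then V_CE = 6.7 − 8.82×8.2 = -65.6 V < V_CE(sat) = 0.2 V — impossible in the active region.
So the transistor is saturated. With V_CE = 0.2 V, I_C = (V_CC − 0.2)/R_C = 6.5/8.2 = 0.793 mA.
Check: β·I_B = 8.82 mA > I_C = 0.793 mA, confirming saturation.

saturation; I_C ≈ 0.79 mA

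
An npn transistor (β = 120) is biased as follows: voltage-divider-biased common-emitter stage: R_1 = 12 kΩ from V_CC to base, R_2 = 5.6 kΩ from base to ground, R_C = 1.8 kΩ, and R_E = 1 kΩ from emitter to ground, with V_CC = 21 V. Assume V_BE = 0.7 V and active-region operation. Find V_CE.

Thevenize the base divider: V_Th = V_CC·R_2/(R_1+R_2) = 21×5.6/17.6 = 6.68 V, R_Th = R_1‖R_2 = 3.82 kΩ.
Base-emitter loop: V_Th = I_B·R_Th + V_BE + (β+1)I_B·R_E, so I_B = (6.68 − 0.7) / (3.82 + 121×1) = 0.0479 mA.
I_C = β·I_B = 120×0.0479 = 5.75 mA, and I_E = (β+1)I_B = 5.8 mA.
V_CE = V_CC − I_C·R_C − I_E·R_E = 21 − 5.75×1.8 − 5.8×1 = 4.85 V.
V_CE = 4.85 V > 0.2 V confirms active-region operation.

V_CE ≈ 4.8 V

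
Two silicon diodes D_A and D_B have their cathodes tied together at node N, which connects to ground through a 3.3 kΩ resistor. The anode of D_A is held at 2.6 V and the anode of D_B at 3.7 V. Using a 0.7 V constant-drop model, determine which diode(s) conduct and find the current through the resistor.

Only D_B conducts; I_R ≈ 0.91 mA

Assume both conduct. Then node N would need to be at both 2.6−0.7 = 1.9 V and 3.7−0.7 = 3 V, which is impossible.
Assume only D_B conducts: V_N = 3.7 − 0.7 = 3 V, so I_R = 3/3.3 = 0.909 mA.
Check D_A: its anode-to-cathode voltage is 2.6 − 3 = -0.4 V < 0.7 V, so it is off. The assumption is consistent.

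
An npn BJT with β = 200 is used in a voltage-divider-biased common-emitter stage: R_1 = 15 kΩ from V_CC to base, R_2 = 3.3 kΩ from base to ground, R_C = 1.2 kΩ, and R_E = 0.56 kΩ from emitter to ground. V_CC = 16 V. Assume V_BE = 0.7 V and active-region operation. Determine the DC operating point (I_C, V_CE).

Thevenize the base divider: V_Th = V_CC·R_2/(R_1+R_2) = 16×3.3/18.3 = 2.89 V, R_Th = R_1‖R_2 = 2.7 kΩ.
Base-emitter loop: V_Th = I_B·R_Th + V_BE + (β+1)I_B·R_E, so I_B = (2.89 − 0.7) / (2.7 + 201×0.56) = 0.019 mA.
I_C = β·I_B = 200×0.019 = 3.79 mA, and I_E = (β+1)I_B = 3.81 mA.
V_CE = V_CC − I_C·R_C − I_E·R_E = 16 − 3.79×1.2 − 3.81×0.56 = 9.32 V.
V_CE = 9.32 V > 0.2 V confirms active-region operation.

I_C ≈ 3.8 mA, V_CE ≈ 9.3 V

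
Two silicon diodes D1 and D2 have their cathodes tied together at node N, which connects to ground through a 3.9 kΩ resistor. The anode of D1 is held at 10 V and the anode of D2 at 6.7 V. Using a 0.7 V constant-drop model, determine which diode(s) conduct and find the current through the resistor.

Only D1 conducts; I_R ≈ 2.4 mA

Assume both conduct. Then node N would need to be at both 10−0.7 = 9.3 V and 6.7−0.7 = 6 V, which is impossible.
Assume only D1 conducts: V_N = 10 − 0.7 = 9.3 V, so I_R = 9.3/3.9 = 2.38 mA.
Check D2: its anode-to-cathode voltage is 6.7 − 9.3 = -2.6 V < 0.7 V, so it is off. The assumption is consistent.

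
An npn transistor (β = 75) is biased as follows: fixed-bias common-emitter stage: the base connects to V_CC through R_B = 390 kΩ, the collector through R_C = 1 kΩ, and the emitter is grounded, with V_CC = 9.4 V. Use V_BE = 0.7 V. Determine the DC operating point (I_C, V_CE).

Base loop: V_CC = I_B·R_B + V_BE, so I_B = (9.4 − 0.7)/390 kΩ = 0.0223 mA.
In the active region I_C = β·I_B = 75 × 0.0223 = 1.67 mA.
Collector loop: V_CE = V_CC − I_C·R_C = 9.4 − 1.67×1 = 7.73 V.
Since V_CE = 7.73 V > V_CE(sat) ≈ 0.2 V, the transistor is in the active region as assumed.

I_C ≈ 1.7 mA, V_CE ≈ 7.7 V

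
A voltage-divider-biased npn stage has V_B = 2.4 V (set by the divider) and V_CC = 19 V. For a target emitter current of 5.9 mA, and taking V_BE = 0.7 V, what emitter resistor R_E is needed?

R_E ≈ 0.29 kΩ

V_E = V_B − V_BE = 2.4 − 0.7 = 1.7 V.
R_E = V_E / I_E = 1.7 / 5.9 = 0.288 kΩ.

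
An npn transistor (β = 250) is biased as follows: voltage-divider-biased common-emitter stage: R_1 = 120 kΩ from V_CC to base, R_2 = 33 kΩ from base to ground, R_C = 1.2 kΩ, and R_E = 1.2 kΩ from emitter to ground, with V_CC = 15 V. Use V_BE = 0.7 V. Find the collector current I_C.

Thevenize the base divider: V_Th = V_CC·R_2/(R_1+R_2) = 15×33/153 = 3.24 V, R_Th = R_1‖R_2 = 25.9 kΩ.
Base-emitter loop: V_Th = I_B·R_Th + V_BE + (β+1)I_B·R_E, so I_B = (3.24 − 0.7) / (25.9 + 251×1.2) = 0.00775 mA.
I_C = β·I_B = 250×0.00775 = 1.94 mA, and I_E = (β+1)I_B = 1.95 mA.
V_CE = V_CC − I_C·R_C − I_E·R_E = 15 − 1.94×1.2 − 1.95×1.2 = 10.3 V.
V_CE = 10.3 V > 0.2 V confirms active-region operation.

I_C ≈ 1.9 mA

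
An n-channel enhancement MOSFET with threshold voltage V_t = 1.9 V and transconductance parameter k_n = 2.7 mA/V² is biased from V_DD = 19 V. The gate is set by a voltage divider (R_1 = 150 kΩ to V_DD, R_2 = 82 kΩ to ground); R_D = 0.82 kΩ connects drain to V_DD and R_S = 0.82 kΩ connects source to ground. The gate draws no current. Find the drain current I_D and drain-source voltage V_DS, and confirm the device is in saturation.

V_G = V_DD·R_2/(R_1+R_2) = 19×82/232 = 6.72 V.
Assume saturation: I_D = (k_n/2)(V_GS − V_t)² with V_GS = V_G − I_D·R_S = 6.72 − 0.82·I_D.
Substituting gives 0.908·I_D² − 11.7·I_D + 31.3 = 0, with roots I_D = 3.82 or 9.03 mA.
The root I_D = 9.03 mA gives V_GS = -0.686 V ≤ V_t, so take I_D = 3.82 mA.
Then V_GS = 3.58 V and V_DS = V_DD − I_D(R_D+R_S) = 19 − 3.82×1.64 = 12.7 V.
Saturation requires V_DS ≥ V_GS − V_t = 1.68 V; 12.7 ≥ 1.68 ✓.

I_D ≈ 3.8 mA, V_DS ≈ 13 V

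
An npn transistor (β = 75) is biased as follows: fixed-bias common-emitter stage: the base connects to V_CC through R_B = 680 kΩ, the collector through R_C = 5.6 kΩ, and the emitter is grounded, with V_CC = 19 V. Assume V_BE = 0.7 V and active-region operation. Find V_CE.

Base loop: V_CC = I_B·R_B + V_BE, so I_B = (19 − 0.7)/680 kΩ = 0.0269 mA.
In the active region I_C = β·I_B = 75 × 0.0269 = 2.02 mA.
Collector loop: V_CE = V_CC − I_C·R_C = 19 − 2.02×5.6 = 7.7 V.
Since V_CE = 7.7 V > V_CE(sat) ≈ 0.2 V, the transistor is in the active region as assumed.

V_CE ≈ 7.7 V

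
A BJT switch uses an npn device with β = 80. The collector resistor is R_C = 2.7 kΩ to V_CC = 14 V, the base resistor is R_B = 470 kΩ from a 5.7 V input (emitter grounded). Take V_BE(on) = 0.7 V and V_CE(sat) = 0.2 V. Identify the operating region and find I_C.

Assume active. Base-emitter loop: I_B = (V_BB − V_BE)/R_B = (5.7 − 0.7)/470 = 0.0106 mA.
I_C = β·I_B = 80×0.0106 = 0.851 mA.
V_CE = V_CC − I_C·R_C = 14 − 0.851×2.7 = 11.7 V > V_CE(sat), so the active-region assumption holds.

active; I_C ≈ 0.85 mA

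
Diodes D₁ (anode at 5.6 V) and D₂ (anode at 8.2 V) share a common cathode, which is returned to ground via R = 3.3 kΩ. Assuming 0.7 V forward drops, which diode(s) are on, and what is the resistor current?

Only D₂ conducts; I_R ≈ 2.3 mA

Assume both conduct. Then node N would need to be at both 5.6−0.7 = 4.9 V and 8.2−0.7 = 7.5 V, which is impossible.
Assume only D₂ conducts: V_N = 8.2 − 0.7 = 7.5 V, so I_R = 7.5/3.3 = 2.27 mA.
Check D₁: its anode-to-cathode voltage is 5.6 − 7.5 = -1.9 V < 0.7 V, so it is off. The assumption is consistent.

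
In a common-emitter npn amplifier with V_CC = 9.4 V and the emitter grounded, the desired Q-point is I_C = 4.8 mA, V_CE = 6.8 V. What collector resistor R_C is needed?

Collector loop: V_CC = I_C·R_C + V_CE.
R_C = (V_CC − V_CE)/I_C = (9.4 − 6.8)/4.8 = 0.542 kΩ.

R_C ≈ 0.54 kΩ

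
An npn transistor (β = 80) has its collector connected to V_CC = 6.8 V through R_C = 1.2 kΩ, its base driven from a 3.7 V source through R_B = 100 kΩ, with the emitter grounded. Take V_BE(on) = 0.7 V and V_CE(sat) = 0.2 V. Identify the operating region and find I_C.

active; I_C ≈ 2.4 mA

Assume active. Base-emitter loop: I_B = (V_BB − V_BE)/R_B = (3.7 − 0.7)/100 = 0.03 mA.
I_C = β·I_B = 80×0.03 = 2.4 mA.
V_CE = V_CC − I_C·R_C = 6.8 − 2.4×1.2 = 3.92 V > V_CE(sat), so the active-region assumption holds.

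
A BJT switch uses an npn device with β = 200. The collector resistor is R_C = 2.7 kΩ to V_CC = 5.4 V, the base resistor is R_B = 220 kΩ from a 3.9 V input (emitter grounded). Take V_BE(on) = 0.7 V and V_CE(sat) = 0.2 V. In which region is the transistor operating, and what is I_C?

saturation; I_C ≈ 1.9 mA

Assume active: I_B = (3.9 − 0.7)/220 = 0.0145 mA, giving I_C = β·I_B = 2.91 mA.
But then V_CE = 5.4 − 2.91×2.7 = -2.45 V < V_CE(sat) = 0.2 V — impossible in the active region.
So the transistor is saturated. With V_CE = 0.2 V, I_C = (V_CC − 0.2)/R_C = 5.2/2.7 = 1.93 mA.
Check: β·I_B = 2.91 mA > I_C = 1.93 mA, confirming saturation.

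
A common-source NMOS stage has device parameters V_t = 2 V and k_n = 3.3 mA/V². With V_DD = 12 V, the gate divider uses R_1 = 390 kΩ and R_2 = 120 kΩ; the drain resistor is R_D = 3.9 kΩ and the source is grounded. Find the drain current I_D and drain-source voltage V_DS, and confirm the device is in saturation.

V_G = V_DD·R_2/(R_1+R_2) = 12×120/510 = 2.82 V. With the source grounded, V_GS = V_G = 2.82 V.
Assume saturation: I_D = (k_n/2)(V_GS − V_t)² = (3.3/2)×(2.82 − 2)² = 1.65×0.824² = 1.12 mA.
V_DS = V_DD − I_D·R_D = 12 − 1.12×3.9 = 7.64 V.
Saturation requires V_DS ≥ V_GS − V_t = 0.824 V; 7.64 ≥ 0.824 ✓.

I_D ≈ 1.1 mA, V_DS ≈ 7.6 V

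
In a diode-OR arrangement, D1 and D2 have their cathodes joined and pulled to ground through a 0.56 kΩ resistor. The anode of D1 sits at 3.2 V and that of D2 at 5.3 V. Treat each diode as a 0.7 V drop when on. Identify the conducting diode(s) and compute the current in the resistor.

Assume both conduct. Then node N would need to be at both 3.2−0.7 = 2.5 V and 5.3−0.7 = 4.6 V, which is impossible.
Assume only D2 conducts: V_N = 5.3 − 0.7 = 4.6 V, so I_R = 4.6/0.56 = 8.21 mA.
Check D1: its anode-to-cathode voltage is 3.2 − 4.6 = -1.4 V < 0.7 V, so it is off. The assumption is consistent.

Only D2 conducts; I_R ≈ 8.2 mA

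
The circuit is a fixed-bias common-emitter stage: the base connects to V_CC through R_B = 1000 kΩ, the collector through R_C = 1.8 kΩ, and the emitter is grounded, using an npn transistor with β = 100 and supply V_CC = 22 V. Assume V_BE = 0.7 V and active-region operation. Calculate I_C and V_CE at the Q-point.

Base loop: V_CC = I_B·R_B + V_BE, so I_B = (22 − 0.7)/1000 kΩ = 0.0213 mA.
In the active region I_C = β·I_B = 100 × 0.0213 = 2.13 mA.
Collector loop: V_CE = V_CC − I_C·R_C = 22 − 2.13×1.8 = 18.2 V.
Since V_CE = 18.2 V > V_CE(sat) ≈ 0.2 V, the transistor is in the active region as assumed.

I_C ≈ 2.1 mA, V_CE ≈ 18 V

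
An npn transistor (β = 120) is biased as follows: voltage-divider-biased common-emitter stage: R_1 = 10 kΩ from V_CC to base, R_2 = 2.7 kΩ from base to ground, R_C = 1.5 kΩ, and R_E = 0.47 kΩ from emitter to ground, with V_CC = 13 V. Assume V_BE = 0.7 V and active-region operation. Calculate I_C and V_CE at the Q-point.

Thevenize the base divider: V_Th = V_CC·R_2/(R_1+R_2) = 13×2.7/12.7 = 2.76 V, R_Th = R_1‖R_2 = 2.13 kΩ.
Base-emitter loop: V_Th = I_B·R_Th + V_BE + (β+1)I_B·R_E, so I_B = (2.76 − 0.7) / (2.13 + 121×0.47) = 0.035 mA.
I_C = β·I_B = 120×0.035 = 4.2 mA, and I_E = (β+1)I_B = 4.23 mA.
V_CE = V_CC − I_C·R_C − I_E·R_E = 13 − 4.2×1.5 − 4.23×0.47 = 4.71 V.
V_CE = 4.71 V > 0.2 V confirms active-region operation.

I_C ≈ 4.2 mA, V_CE ≈ 4.7 V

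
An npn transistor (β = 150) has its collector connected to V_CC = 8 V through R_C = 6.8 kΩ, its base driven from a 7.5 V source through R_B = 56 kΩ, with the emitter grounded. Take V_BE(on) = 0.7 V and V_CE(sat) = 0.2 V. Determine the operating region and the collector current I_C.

saturation; I_C ≈ 1.1 mA

Assume active: I_B = (7.5 − 0.7)/56 = 0.121 mA, giving I_C = β·I_B = 18.2 mA.
But then V_CE = 8 − 18.2×6.8 = -116 V < V_CE(sat) = 0.2 V — impossible in the active region.
So the transistor is saturated. With V_CE = 0.2 V, I_C = (V_CC − 0.2)/R_C = 7.8/6.8 = 1.15 mA.
Check: β·I_B = 18.2 mA > I_C = 1.15 mA, confirming saturation.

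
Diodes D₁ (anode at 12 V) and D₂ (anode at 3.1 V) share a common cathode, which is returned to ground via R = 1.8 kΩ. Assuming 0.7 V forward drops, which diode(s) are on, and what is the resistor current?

Only D₁ conducts; I_R ≈ 6.3 mA

Assume both conduct. Then node N would need to be at both 12−0.7 = 11.3 V and 3.1−0.7 = 2.4 V, which is impossible.
Assume only D₁ conducts: V_N = 12 − 0.7 = 11.3 V, so I_R = 11.3/1.8 = 6.28 mA.
Check D₂: its anode-to-cathode voltage is 3.1 − 11.3 = -8.2 V < 0.7 V, so it is off. The assumption is consistent.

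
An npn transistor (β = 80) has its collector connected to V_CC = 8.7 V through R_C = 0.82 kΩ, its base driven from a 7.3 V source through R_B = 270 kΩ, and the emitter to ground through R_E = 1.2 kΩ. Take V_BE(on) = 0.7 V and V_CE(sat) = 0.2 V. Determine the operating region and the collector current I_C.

active; I_C ≈ 1.4 mA

Assume active. Base-emitter loop: I_B = (V_BB − V_BE)/(R_B + (β+1)R_E) = (7.3 − 0.7)/(270 + 81×1.2) = 0.018 mA.
I_C = β·I_B = 80×0.018 = 1.44 mA.
V_CE = V_CC − I_C·R_C − I_E·R_E = 8.7 − 1.44×0.82 − 1.46×1.2 = 5.77 V > V_CE(sat), so the active-region assumption holds.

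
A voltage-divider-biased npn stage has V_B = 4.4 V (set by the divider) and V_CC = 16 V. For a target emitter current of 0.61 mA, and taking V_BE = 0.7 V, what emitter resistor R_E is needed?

R_E ≈ 6.1 kΩ

V_E = V_B − V_BE = 4.4 − 0.7 = 3.7 V.
R_E = V_E / I_E = 3.7 / 0.61 = 6.07 kΩ.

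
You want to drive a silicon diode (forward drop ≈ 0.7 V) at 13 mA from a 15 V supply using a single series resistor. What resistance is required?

The resistor drops V_S − V_D = 15 − 0.7 = 14.3 V at 13 mA.
R = 14.3 V / 13 mA = 1.1 kΩ.

R ≈ 1.1 kΩ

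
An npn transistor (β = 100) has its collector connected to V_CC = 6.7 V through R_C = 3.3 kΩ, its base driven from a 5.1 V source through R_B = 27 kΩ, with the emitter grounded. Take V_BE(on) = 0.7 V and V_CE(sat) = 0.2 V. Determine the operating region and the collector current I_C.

saturation; I_C ≈ 2 mA

Assume active: I_B = (5.1 − 0.7)/27 = 0.163 mA, giving I_C = β·I_B = 16.3 mA.
But then V_CE = 6.7 − 16.3×3.3 = -47.1 V < V_CE(sat) = 0.2 V — impossible in the active region.
So the transistor is saturated. With V_CE = 0.2 V, I_C = (V_CC − 0.2)/R_C = 6.5/3.3 = 1.97 mA.
Check: β·I_B = 16.3 mA > I_C = 1.97 mA, confirming saturation.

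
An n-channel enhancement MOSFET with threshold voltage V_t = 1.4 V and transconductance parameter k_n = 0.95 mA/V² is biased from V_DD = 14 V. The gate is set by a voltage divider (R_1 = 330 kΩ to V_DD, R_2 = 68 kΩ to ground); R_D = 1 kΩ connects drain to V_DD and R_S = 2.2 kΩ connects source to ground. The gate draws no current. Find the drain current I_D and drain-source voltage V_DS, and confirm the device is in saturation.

I_D ≈ 0.17 mA, V_DS ≈ 13 V

V_G = V_DD·R_2/(R_1+R_2) = 14×68/398 = 2.39 V.
Assume saturation: I_D = (k_n/2)(V_GS − V_t)² with V_GS = V_G − I_D·R_S = 2.39 − 2.2·I_D.
Substituting gives 2.3·I_D² − 3.07·I_D + 0.467 = 0, with roots I_D = 0.175 or 1.16 mA.
The root I_D = 1.16 mA gives V_GS = -0.164 V ≤ V_t, so take I_D = 0.175 mA.
Then V_GS = 2.01 V and V_DS = V_DD − I_D(R_D+R_S) = 14 − 0.175×3.2 = 13.4 V.
Saturation requires V_DS ≥ V_GS − V_t = 0.607 V; 13.4 ≥ 0.607 ✓.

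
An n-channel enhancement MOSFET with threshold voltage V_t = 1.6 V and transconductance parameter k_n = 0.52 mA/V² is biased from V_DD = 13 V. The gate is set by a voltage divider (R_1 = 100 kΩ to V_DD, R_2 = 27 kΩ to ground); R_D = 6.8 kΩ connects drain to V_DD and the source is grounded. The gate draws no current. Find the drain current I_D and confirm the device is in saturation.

I_D ≈ 0.35 mA

V_G = V_DD·R_2/(R_1+R_2) = 13×27/127 = 2.76 V. With the source grounded, V_GS = V_G = 2.76 V.
Assume saturation: I_D = (k_n/2)(V_GS − V_t)² = (0.52/2)×(2.76 − 1.6)² = 0.26×1.16² = 0.352 mA.
V_DS = V_DD − I_D·R_D = 13 − 0.352×6.8 = 10.6 V.
Saturation requires V_DS ≥ V_GS − V_t = 1.16 V; 10.6 ≥ 1.16 ✓.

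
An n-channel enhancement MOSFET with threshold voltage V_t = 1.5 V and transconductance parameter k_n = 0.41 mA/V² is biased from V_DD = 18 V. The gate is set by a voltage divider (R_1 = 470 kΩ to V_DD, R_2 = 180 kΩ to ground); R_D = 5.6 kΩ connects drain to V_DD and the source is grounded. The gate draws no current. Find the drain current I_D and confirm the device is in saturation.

I_D ≈ 2.5 mA

V_G = V_DD·R_2/(R_1+R_2) = 18×180/650 = 4.98 V. With the source grounded, V_GS = V_G = 4.98 V.
Assume saturation: I_D = (k_n/2)(V_GS − V_t)² = (0.41/2)×(4.98 − 1.5)² = 0.205×3.48² = 2.49 mA.
V_DS = V_DD − I_D·R_D = 18 − 2.49×5.6 = 4.06 V.
Saturation requires V_DS ≥ V_GS − V_t = 3.48 V; 4.06 ≥ 3.48 ✓.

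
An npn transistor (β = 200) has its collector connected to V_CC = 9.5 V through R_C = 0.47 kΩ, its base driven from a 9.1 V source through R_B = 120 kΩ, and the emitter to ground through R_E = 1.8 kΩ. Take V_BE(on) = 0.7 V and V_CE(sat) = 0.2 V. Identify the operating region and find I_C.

Assume active. Base-emitter loop: I_B = (V_BB − V_BE)/(R_B + (β+1)R_E) = (9.1 − 0.7)/(120 + 201×1.8) = 0.0174 mA.
I_C = β·I_B = 200×0.0174 = 3.49 mA.
V_CE = V_CC − I_C·R_C − I_E·R_E = 9.5 − 3.49×0.47 − 3.5×1.8 = 1.55 V > V_CE(sat), so the active-region assumption holds.

active; I_C ≈ 3.5 mA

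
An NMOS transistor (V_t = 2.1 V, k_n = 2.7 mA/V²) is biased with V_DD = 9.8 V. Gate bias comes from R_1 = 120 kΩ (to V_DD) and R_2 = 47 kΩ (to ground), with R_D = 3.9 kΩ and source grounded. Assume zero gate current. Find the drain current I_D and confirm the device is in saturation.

I_D ≈ 0.58 mA

V_G = V_DD·R_2/(R_1+R_2) = 9.8×47/167 = 2.76 V. With the source grounded, V_GS = V_G = 2.76 V.
Assume saturation: I_D = (k_n/2)(V_GS − V_t)² = (2.7/2)×(2.76 − 2.1)² = 1.35×0.658² = 0.585 mA.
V_DS = V_DD − I_D·R_D = 9.8 − 0.585×3.9 = 7.52 V.
Saturation requires V_DS ≥ V_GS − V_t = 0.658 V; 7.52 ≥ 0.658 ✓.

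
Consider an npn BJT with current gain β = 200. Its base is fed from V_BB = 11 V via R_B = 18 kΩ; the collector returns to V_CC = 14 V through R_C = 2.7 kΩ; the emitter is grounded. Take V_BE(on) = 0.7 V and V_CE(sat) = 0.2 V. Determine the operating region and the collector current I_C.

Assume active: I_B = (11 − 0.7)/18 = 0.572 mA, giving I_C = β·I_B = 114 mA.
But then V_CE = 14 − 114×2.7 = -295 V < V_CE(sat) = 0.2 V — impossible in the active region.
So the transistor is saturated. With V_CE = 0.2 V, I_C = (V_CC − 0.2)/R_C = 13.8/2.7 = 5.11 mA.
Check: β·I_B = 114 mA > I_C = 5.11 mA, confirming saturation.

saturation; I_C ≈ 5.1 mA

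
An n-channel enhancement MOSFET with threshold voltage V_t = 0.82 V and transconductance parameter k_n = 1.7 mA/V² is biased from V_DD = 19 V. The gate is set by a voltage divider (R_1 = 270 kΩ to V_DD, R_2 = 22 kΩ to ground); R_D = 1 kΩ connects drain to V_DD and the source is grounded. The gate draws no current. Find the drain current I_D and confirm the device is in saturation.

I_D ≈ 0.32 mA

V_G = V_DD·R_2/(R_1+R_2) = 19×22/292 = 1.43 V. With the source grounded, V_GS = V_G = 1.43 V.
Assume saturation: I_D = (k_n/2)(V_GS − V_t)² = (1.7/2)×(1.43 − 0.82)² = 0.85×0.612² = 0.318 mA.
V_DS = V_DD − I_D·R_D = 19 − 0.318×1 = 18.7 V.
Saturation requires V_DS ≥ V_GS − V_t = 0.612 V; 18.7 ≥ 0.612 ✓.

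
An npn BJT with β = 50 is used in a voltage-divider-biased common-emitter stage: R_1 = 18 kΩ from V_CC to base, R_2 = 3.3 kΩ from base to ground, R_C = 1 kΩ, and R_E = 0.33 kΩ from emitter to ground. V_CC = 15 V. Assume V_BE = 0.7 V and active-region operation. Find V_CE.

V_CE ≈ 9.5 V

Thevenize the base divider: V_Th = V_CC·R_2/(R_1+R_2) = 15×3.3/21.3 = 2.32 V, R_Th = R_1‖R_2 = 2.79 kΩ.
Base-emitter loop: V_Th = I_B·R_Th + V_BE + (β+1)I_B·R_E, so I_B = (2.32 − 0.7) / (2.79 + 51×0.33) = 0.0828 mA.
I_C = β·I_B = 50×0.0828 = 4.14 mA, and I_E = (β+1)I_B = 4.22 mA.
V_CE = V_CC − I_C·R_C − I_E·R_E = 15 − 4.14×1 − 4.22×0.33 = 9.47 V.
V_CE = 9.47 V > 0.2 V confirms active-region operation.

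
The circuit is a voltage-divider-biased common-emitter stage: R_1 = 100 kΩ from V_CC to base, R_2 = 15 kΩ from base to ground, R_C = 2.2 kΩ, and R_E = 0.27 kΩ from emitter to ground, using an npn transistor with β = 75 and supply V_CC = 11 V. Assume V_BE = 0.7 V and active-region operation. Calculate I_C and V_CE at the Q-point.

Thevenize the base divider: V_Th = V_CC·R_2/(R_1+R_2) = 11×15/115 = 1.43 V, R_Th = R_1‖R_2 = 13 kΩ.
Base-emitter loop: V_Th = I_B·R_Th + V_BE + (β+1)I_B·R_E, so I_B = (1.43 − 0.7) / (13 + 76×0.27) = 0.0219 mA.
I_C = β·I_B = 75×0.0219 = 1.64 mA, and I_E = (β+1)I_B = 1.66 mA.
V_CE = V_CC − I_C·R_C − I_E·R_E = 11 − 1.64×2.2 − 1.66×0.27 = 6.94 V.
V_CE = 6.94 V > 0.2 V confirms active-region operation.

I_C ≈ 1.6 mA, V_CE ≈ 6.9 V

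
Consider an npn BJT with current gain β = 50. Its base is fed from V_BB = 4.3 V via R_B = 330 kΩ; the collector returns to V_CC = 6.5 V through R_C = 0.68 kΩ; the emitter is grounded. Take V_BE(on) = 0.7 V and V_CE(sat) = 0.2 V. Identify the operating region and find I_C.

Assume active. Base-emitter loop: I_B = (V_BB − V_BE)/R_B = (4.3 − 0.7)/330 = 0.0109 mA.
I_C = β·I_B = 50×0.0109 = 0.545 mA.
V_CE = V_CC − I_C·R_C = 6.5 − 0.545×0.68 = 6.13 V > V_CE(sat), so the active-region assumption holds.

active; I_C ≈ 0.55 mA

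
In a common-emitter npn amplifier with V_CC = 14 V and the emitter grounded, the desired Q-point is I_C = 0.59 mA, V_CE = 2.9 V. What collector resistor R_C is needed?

Collector loop: V_CC = I_C·R_C + V_CE.
R_C = (V_CC − V_CE)/I_C = (14 − 2.9)/0.59 = 18.8 kΩ.

R_C ≈ 19 kΩ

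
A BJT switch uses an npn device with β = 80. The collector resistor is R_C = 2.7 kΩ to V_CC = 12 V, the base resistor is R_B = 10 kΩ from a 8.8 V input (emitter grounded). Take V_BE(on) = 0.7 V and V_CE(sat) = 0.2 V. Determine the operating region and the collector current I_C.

Assume active: I_B = (8.8 − 0.7)/10 = 0.81 mA, giving I_C = β·I_B = 64.8 mA.
But then V_CE = 12 − 64.8×2.7 = -163 V < V_CE(sat) = 0.2 V — impossible in the active region.
So the transistor is saturated. With V_CE = 0.2 V, I_C = (V_CC − 0.2)/R_C = 11.8/2.7 = 4.37 mA.
Check: β·I_B = 64.8 mA > I_C = 4.37 mA, confirming saturation.

saturation; I_C ≈ 4.4 mA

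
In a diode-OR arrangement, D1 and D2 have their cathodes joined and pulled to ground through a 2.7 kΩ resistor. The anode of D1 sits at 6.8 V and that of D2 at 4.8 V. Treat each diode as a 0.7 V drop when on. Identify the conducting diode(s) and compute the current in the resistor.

Assume both conduct. Then node N would need to be at both 6.8−0.7 = 6.1 V and 4.8−0.7 = 4.1 V, which is impossible.
Assume only D1 conducts: V_N = 6.8 − 0.7 = 6.1 V, so I_R = 6.1/2.7 = 2.26 mA.
Check D2: its anode-to-cathode voltage is 4.8 − 6.1 = -1.3 V < 0.7 V, so it is off. The assumption is consistent.

Only D1 conducts; I_R ≈ 2.3 mA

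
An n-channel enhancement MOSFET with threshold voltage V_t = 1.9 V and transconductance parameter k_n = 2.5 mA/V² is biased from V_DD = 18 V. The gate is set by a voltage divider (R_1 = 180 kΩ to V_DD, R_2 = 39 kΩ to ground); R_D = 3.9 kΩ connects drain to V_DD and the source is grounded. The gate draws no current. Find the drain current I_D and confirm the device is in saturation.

I_D ≈ 2.1 mA

V_G = V_DD·R_2/(R_1+R_2) = 18×39/219 = 3.21 V. With the source grounded, V_GS = V_G = 3.21 V.
Assume saturation: I_D = (k_n/2)(V_GS − V_t)² = (2.5/2)×(3.21 − 1.9)² = 1.25×1.31² = 2.13 mA.
V_DS = V_DD − I_D·R_D = 18 − 2.13×3.9 = 9.69 V.
Saturation requires V_DS ≥ V_GS − V_t = 1.31 V; 9.69 ≥ 1.31 ✓.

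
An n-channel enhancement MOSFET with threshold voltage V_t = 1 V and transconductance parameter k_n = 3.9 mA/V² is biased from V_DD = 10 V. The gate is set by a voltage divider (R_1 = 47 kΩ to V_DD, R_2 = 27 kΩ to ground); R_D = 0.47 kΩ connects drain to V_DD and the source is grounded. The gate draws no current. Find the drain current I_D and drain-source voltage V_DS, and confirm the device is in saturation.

I_D ≈ 14 mA, V_DS ≈ 3.6 V

V_G = V_DD·R_2/(R_1+R_2) = 10×27/74 = 3.65 V. With the source grounded, V_GS = V_G = 3.65 V.
Assume saturation: I_D = (k_n/2)(V_GS − V_t)² = (3.9/2)×(3.65 − 1)² = 1.95×2.65² = 13.7 mA.
V_DS = V_DD − I_D·R_D = 10 − 13.7×0.47 = 3.57 V.
Saturation requires V_DS ≥ V_GS − V_t = 2.65 V; 3.57 ≥ 2.65 ✓.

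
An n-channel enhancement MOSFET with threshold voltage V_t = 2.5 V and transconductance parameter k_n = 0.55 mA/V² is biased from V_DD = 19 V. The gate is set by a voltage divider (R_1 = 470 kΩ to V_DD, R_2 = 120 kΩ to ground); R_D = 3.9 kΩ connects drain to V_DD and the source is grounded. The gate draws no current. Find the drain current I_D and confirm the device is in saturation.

V_G = V_DD·R_2/(R_1+R_2) = 19×120/590 = 3.86 V. With the source grounded, V_GS = V_G = 3.86 V.
Assume saturation: I_D = (k_n/2)(V_GS − V_t)² = (0.55/2)×(3.86 − 2.5)² = 0.275×1.36² = 0.512 mA.
V_DS = V_DD − I_D·R_D = 19 − 0.512×3.9 = 17 V.
Saturation requires V_DS ≥ V_GS − V_t = 1.36 V; 17 ≥ 1.36 ✓.

I_D ≈ 0.51 mA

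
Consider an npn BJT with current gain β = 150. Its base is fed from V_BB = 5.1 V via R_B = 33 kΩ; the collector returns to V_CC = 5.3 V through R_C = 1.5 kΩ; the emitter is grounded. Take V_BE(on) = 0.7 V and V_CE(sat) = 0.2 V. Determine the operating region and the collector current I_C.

saturation; I_C ≈ 3.4 mA

Assume active: I_B = (5.1 − 0.7)/33 = 0.133 mA, giving I_C = β·I_B = 20 mA.
But then V_CE = 5.3 − 20×1.5 = -24.7 V < V_CE(sat) = 0.2 V — impossible in the active region.
So the transistor is saturated. With V_CE = 0.2 V, I_C = (V_CC − 0.2)/R_C = 5.1/1.5 = 3.4 mA.
Check: β·I_B = 20 mA > I_C = 3.4 mA, confirming saturation.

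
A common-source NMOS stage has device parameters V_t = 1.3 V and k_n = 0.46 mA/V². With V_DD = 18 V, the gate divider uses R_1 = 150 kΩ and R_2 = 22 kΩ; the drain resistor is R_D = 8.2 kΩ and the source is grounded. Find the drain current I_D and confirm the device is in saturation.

I_D ≈ 0.23 mA

V_G = V_DD·R_2/(R_1+R_2) = 18×22/172 = 2.3 V. With the source grounded, V_GS = V_G = 2.3 V.
Assume saturation: I_D = (k_n/2)(V_GS − V_t)² = (0.46/2)×(2.3 − 1.3)² = 0.23×1² = 0.231 mA.
V_DS = V_DD − I_D·R_D = 18 − 0.231×8.2 = 16.1 V.
Saturation requires V_DS ≥ V_GS − V_t = 1 V; 16.1 ≥ 1 ✓.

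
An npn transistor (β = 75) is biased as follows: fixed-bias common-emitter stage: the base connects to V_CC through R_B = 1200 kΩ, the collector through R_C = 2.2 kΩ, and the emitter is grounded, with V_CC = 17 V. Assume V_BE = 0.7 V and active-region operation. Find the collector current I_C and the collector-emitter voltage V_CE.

Base loop: V_CC = I_B·R_B + V_BE, so I_B = (17 − 0.7)/1200 kΩ = 0.0136 mA.
In the active region I_C = β·I_B = 75 × 0.0136 = 1.02 mA.
Collector loop: V_CE = V_CC − I_C·R_C = 17 − 1.02×2.2 = 14.8 V.
Since V_CE = 14.8 V > V_CE(sat) ≈ 0.2 V, the transistor is in the active region as assumed.

I_C ≈ 1 mA, V_CE ≈ 15 V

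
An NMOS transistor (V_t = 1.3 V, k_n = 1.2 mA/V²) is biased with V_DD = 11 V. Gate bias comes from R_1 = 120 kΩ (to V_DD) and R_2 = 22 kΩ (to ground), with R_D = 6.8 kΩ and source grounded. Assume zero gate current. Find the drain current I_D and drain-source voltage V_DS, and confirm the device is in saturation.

I_D ≈ 0.098 mA, V_DS ≈ 10 V

V_G = V_DD·R_2/(R_1+R_2) = 11×22/142 = 1.7 V. With the source grounded, V_GS = V_G = 1.7 V.
Assume saturation: I_D = (k_n/2)(V_GS − V_t)² = (1.2/2)×(1.7 − 1.3)² = 0.6×0.404² = 0.098 mA.
V_DS = V_DD − I_D·R_D = 11 − 0.098×6.8 = 10.3 V.
Saturation requires V_DS ≥ V_GS − V_t = 0.404 V; 10.3 ≥ 0.404 ✓.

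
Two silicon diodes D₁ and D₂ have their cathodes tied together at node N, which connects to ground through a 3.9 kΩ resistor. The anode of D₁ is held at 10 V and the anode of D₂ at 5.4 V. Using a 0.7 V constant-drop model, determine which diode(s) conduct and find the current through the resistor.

Only D₁ conducts; I_R ≈ 2.4 mA

Assume both conduct. Then node N would need to be at both 10−0.7 = 9.3 V and 5.4−0.7 = 4.7 V, which is impossible.
Assume only D₁ conducts: V_N = 10 − 0.7 = 9.3 V, so I_R = 9.3/3.9 = 2.38 mA.
Check D₂: its anode-to-cathode voltage is 5.4 − 9.3 = -3.9 V < 0.7 V, so it is off. The assumption is consistent.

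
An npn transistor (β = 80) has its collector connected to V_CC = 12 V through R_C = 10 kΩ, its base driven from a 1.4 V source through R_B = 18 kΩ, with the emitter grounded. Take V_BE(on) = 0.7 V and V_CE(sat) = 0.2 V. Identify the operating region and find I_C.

Assume active: I_B = (1.4 − 0.7)/18 = 0.0389 mA, giving I_C = β·I_B = 3.11 mA.
But then V_CE = 12 − 3.11×10 = -19.1 V < V_CE(sat) = 0.2 V — impossible in the active region.
So the transistor is saturated. With V_CE = 0.2 V, I_C = (V_CC − 0.2)/R_C = 11.8/10 = 1.18 mA.
Check: β·I_B = 3.11 mA > I_C = 1.18 mA, confirming saturation.

saturation; I_C ≈ 1.2 mA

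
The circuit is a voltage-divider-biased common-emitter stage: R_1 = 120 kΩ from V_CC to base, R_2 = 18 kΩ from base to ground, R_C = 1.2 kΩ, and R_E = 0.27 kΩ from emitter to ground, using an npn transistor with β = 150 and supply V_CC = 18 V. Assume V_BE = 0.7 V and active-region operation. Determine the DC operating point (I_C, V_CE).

Thevenize the base divider: V_Th = V_CC·R_2/(R_1+R_2) = 18×18/138 = 2.35 V, R_Th = R_1‖R_2 = 15.7 kΩ.
Base-emitter loop: V_Th = I_B·R_Th + V_BE + (β+1)I_B·R_E, so I_B = (2.35 − 0.7) / (15.7 + 151×0.27) = 0.0292 mA.
I_C = β·I_B = 150×0.0292 = 4.38 mA, and I_E = (β+1)I_B = 4.41 mA.
V_CE = V_CC − I_C·R_C − I_E·R_E = 18 − 4.38×1.2 − 4.41×0.27 = 11.6 V.
V_CE = 11.6 V > 0.2 V confirms active-region operation.

I_C ≈ 4.4 mA, V_CE ≈ 12 V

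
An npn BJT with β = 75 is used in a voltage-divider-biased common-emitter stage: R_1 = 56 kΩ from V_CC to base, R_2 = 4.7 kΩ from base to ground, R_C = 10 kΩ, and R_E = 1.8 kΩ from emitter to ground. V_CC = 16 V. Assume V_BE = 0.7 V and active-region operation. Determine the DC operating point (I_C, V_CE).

I_C ≈ 0.29 mA, V_CE ≈ 13 V

Thevenize the base divider: V_Th = V_CC·R_2/(R_1+R_2) = 16×4.7/60.7 = 1.24 V, R_Th = R_1‖R_2 = 4.34 kΩ.
Base-emitter loop: V_Th = I_B·R_Th + V_BE + (β+1)I_B·R_E, so I_B = (1.24 − 0.7) / (4.34 + 76×1.8) = 0.00382 mA.
I_C = β·I_B = 75×0.00382 = 0.286 mA, and I_E = (β+1)I_B = 0.29 mA.
V_CE = V_CC − I_C·R_C − I_E·R_E = 16 − 0.286×10 − 0.29×1.8 = 12.6 V.
V_CE = 12.6 V > 0.2 V confirms active-region operation.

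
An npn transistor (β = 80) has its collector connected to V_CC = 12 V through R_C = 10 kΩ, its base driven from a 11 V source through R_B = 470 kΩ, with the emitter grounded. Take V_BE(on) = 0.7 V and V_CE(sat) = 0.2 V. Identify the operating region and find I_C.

saturation; I_C ≈ 1.2 mA

Assume active: I_B = (11 − 0.7)/470 = 0.0219 mA, giving I_C = β·I_B = 1.75 mA.
But then V_CE = 12 − 1.75×10 = -5.53 V < V_CE(sat) = 0.2 V — impossible in the active region.
So the transistor is saturated. With V_CE = 0.2 V, I_C = (V_CC − 0.2)/R_C = 11.8/10 = 1.18 mA.
Check: β·I_B = 1.75 mA > I_C = 1.18 mA, confirming saturation.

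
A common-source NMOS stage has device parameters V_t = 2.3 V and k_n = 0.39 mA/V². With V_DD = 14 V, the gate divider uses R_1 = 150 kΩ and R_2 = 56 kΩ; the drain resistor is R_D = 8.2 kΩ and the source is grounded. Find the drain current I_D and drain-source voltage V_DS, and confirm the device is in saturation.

V_G = V_DD·R_2/(R_1+R_2) = 14×56/206 = 3.81 V. With the source grounded, V_GS = V_G = 3.81 V.
Assume saturation: I_D = (k_n/2)(V_GS − V_t)² = (0.39/2)×(3.81 − 2.3)² = 0.195×1.51² = 0.442 mA.
V_DS = V_DD − I_D·R_D = 14 − 0.442×8.2 = 10.4 V.
Saturation requires V_DS ≥ V_GS − V_t = 1.51 V; 10.4 ≥ 1.51 ✓.

I_D ≈ 0.44 mA, V_DS ≈ 10 V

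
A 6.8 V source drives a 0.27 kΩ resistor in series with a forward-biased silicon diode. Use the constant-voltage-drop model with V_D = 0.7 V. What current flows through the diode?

I ≈ 23 mA

KVL around the loop: 6.8 = V_D + I·R = 0.7 + I × 0.27 kΩ.
So I = (6.8 − 0.7) / 0.27 kΩ = 6.1 / 0.27 = 22.6 mA.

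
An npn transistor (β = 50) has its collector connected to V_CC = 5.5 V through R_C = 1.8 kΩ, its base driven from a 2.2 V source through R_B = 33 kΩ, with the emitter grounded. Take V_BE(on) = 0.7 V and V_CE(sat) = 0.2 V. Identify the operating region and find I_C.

active; I_C ≈ 2.3 mA

Assume active. Base-emitter loop: I_B = (V_BB − V_BE)/R_B = (2.2 − 0.7)/33 = 0.0455 mA.
I_C = β·I_B = 50×0.0455 = 2.27 mA.
V_CE = V_CC − I_C·R_C = 5.5 − 2.27×1.8 = 1.41 V > V_CE(sat), so the active-region assumption holds.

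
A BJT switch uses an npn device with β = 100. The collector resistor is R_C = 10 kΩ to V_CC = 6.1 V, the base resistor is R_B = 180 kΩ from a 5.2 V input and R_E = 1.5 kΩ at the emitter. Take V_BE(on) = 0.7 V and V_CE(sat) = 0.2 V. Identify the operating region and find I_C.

saturation; I_C ≈ 0.51 mA

Assume active: I_B = (5.2 − 0.7)/(180 + 101×1.5) = 0.0136 mA, I_C = β·I_B = 1.36 mA.
Then V_CE = 6.1 − 1.36×10 − 1.37×1.5 = -9.53 V < 0.2 V — the active assumption fails.
Re-solve with V_CE = 0.2 V. KCL at the emitter: V_E/R_E = (V_BB−0.7−V_E)/R_B + (V_CC−0.2−V_E)/R_C, giving V_E = 0.796 V.
I_C = (V_CC − 0.2 − V_E)/R_C = (5.9 − 0.796)/10 = 0.51 mA.
Check: I_B = (4.5 − 0.796)/180 = 0.0206 mA, and β·I_B = 2.06 mA > I_C, confirming saturation.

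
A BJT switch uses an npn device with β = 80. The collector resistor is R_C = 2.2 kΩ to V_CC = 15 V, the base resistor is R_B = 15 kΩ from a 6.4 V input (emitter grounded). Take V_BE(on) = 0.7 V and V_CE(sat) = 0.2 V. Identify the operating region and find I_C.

Assume active: I_B = (6.4 − 0.7)/15 = 0.38 mA, giving I_C = β·I_B = 30.4 mA.
But then V_CE = 15 − 30.4×2.2 = -51.9 V < V_CE(sat) = 0.2 V — impossible in the active region.
So the transistor is saturated. With V_CE = 0.2 V, I_C = (V_CC − 0.2)/R_C = 14.8/2.2 = 6.73 mA.
Check: β·I_B = 30.4 mA > I_C = 6.73 mA, confirming saturation.

saturation; I_C ≈ 6.7 mA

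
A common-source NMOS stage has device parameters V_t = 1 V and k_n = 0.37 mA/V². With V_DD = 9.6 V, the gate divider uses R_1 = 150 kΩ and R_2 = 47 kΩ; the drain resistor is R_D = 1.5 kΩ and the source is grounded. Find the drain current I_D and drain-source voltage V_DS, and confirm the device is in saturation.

I_D ≈ 0.31 mA, V_DS ≈ 9.1 V

V_G = V_DD·R_2/(R_1+R_2) = 9.6×47/197 = 2.29 V. With the source grounded, V_GS = V_G = 2.29 V.
Assume saturation: I_D = (k_n/2)(V_GS − V_t)² = (0.37/2)×(2.29 − 1)² = 0.185×1.29² = 0.308 mA.
V_DS = V_DD − I_D·R_D = 9.6 − 0.308×1.5 = 9.14 V.
Saturation requires V_DS ≥ V_GS − V_t = 1.29 V; 9.14 ≥ 1.29 ✓.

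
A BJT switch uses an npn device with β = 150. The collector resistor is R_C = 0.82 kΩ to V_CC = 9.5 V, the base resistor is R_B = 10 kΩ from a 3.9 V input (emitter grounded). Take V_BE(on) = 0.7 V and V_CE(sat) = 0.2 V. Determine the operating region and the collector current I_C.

Assume active: I_B = (3.9 − 0.7)/10 = 0.32 mA, giving I_C = β·I_B = 48 mA.
But then V_CE = 9.5 − 48×0.82 = -29.9 V < V_CE(sat) = 0.2 V — impossible in the active region.
So the transistor is saturated. With V_CE = 0.2 V, I_C = (V_CC − 0.2)/R_C = 9.3/0.82 = 11.3 mA.
Check: β·I_B = 48 mA > I_C = 11.3 mA, confirming saturation.

saturation; I_C ≈ 11 mA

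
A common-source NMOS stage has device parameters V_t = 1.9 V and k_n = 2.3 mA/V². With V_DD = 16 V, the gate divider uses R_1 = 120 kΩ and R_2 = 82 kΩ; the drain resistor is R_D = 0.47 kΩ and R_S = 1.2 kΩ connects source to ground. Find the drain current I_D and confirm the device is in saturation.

I_D ≈ 2.6 mA

V_G = V_DD·R_2/(R_1+R_2) = 16×82/202 = 6.5 V.
Assume saturation: I_D = (k_n/2)(V_GS − V_t)² with V_GS = V_G − I_D·R_S = 6.5 − 1.2·I_D.
Substituting gives 1.66·I_D² − 13.7·I_D + 24.3 = 0, with roots I_D = 2.58 or 5.68 mA.
The root I_D = 5.68 mA gives V_GS = -0.323 V ≤ V_t, so take I_D = 2.58 mA.
Then V_GS = 3.4 V and V_DS = V_DD − I_D(R_D+R_S) = 16 − 2.58×1.67 = 11.7 V.
Saturation requires V_DS ≥ V_GS − V_t = 1.5 V; 11.7 ≥ 1.5 ✓.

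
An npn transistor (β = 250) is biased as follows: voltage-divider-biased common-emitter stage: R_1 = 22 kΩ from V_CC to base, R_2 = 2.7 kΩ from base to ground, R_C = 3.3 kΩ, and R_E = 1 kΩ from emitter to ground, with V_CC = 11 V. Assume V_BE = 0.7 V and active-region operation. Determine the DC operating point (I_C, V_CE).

I_C ≈ 0.5 mA, V_CE ≈ 8.9 V

Thevenize the base divider: V_Th = V_CC·R_2/(R_1+R_2) = 11×2.7/24.7 = 1.2 V, R_Th = R_1‖R_2 = 2.4 kΩ.
Base-emitter loop: V_Th = I_B·R_Th + V_BE + (β+1)I_B·R_E, so I_B = (1.2 − 0.7) / (2.4 + 251×1) = 0.00198 mA.
I_C = β·I_B = 250×0.00198 = 0.496 mA, and I_E = (β+1)I_B = 0.498 mA.
V_CE = V_CC − I_C·R_C − I_E·R_E = 11 − 0.496×3.3 − 0.498×1 = 8.87 V.
V_CE = 8.87 V > 0.2 V confirms active-region operation.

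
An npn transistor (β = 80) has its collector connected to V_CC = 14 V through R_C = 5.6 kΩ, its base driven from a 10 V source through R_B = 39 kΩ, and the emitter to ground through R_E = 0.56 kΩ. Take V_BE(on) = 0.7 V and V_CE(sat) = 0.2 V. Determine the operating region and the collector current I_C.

Assume active: I_B = (10 − 0.7)/(39 + 81×0.56) = 0.11 mA, I_C = β·I_B = 8.82 mA.
Then V_CE = 14 − 8.82×5.6 − 8.93×0.56 = -40.4 V < 0.2 V — the active assumption fails.
Re-solve with V_CE = 0.2 V. KCL at the emitter: V_E/R_E = (V_BB−0.7−V_E)/R_B + (V_CC−0.2−V_E)/R_C, giving V_E = 1.36 V.
I_C = (V_CC − 0.2 − V_E)/R_C = (13.8 − 1.36)/5.6 = 2.22 mA.
Check: I_B = (9.3 − 1.36)/39 = 0.204 mA, and β·I_B = 16.3 mA > I_C, confirming saturation.

saturation; I_C ≈ 2.2 mA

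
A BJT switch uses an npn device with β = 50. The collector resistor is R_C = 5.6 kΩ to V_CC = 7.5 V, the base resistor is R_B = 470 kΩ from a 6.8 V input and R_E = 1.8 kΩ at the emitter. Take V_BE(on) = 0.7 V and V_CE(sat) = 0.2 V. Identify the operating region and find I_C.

Assume active. Base-emitter loop: I_B = (V_BB − V_BE)/(R_B + (β+1)R_E) = (6.8 − 0.7)/(470 + 51×1.8) = 0.0109 mA.
I_C = β·I_B = 50×0.0109 = 0.543 mA.
V_CE = V_CC − I_C·R_C − I_E·R_E = 7.5 − 0.543×5.6 − 0.554×1.8 = 3.46 V > V_CE(sat), so the active-region assumption holds.

active; I_C ≈ 0.54 mA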